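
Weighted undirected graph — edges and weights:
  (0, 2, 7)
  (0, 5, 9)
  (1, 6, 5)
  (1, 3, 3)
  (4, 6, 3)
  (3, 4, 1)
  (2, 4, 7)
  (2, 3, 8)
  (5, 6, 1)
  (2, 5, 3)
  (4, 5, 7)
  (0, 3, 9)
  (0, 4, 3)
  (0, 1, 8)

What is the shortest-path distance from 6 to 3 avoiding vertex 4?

Checking several routes:
6→5→2→0→3: 1 + 3 + 7 + 9 = 20
6→5→0→3: 1 + 9 + 9 = 19
6→1→3: 5 + 3 = 8
6→5→0→1→3: 1 + 9 + 8 + 3 = 21
6→5→2→3: 1 + 3 + 8 = 12
Best route has total 8.

8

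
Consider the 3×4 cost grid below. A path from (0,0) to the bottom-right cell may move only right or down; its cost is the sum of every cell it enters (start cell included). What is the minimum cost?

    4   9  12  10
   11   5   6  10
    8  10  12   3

Take r0c0 r0c1 r1c1 r1c2 r1c3 r2c3 for a total of 4 + 9 + 5 + 6 + 10 + 3 = 37.
(Top row then right column would cost 48.)

37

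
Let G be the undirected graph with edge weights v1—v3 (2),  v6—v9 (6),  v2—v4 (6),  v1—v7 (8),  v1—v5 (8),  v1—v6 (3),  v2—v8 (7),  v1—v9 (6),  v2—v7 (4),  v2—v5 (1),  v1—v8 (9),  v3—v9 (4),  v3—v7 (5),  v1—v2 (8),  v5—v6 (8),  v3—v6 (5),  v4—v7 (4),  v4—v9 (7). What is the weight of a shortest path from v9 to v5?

14

Comparing a few candidate routes:
v9 -> v1 -> v5: 6 + 8 = 14
v9 -> v3 -> v1 -> v2 -> v5: 4 + 2 + 8 + 1 = 15
v9 -> v4 -> v2 -> v5: 7 + 6 + 1 = 14
v9 -> v3 -> v7 -> v2 -> v5: 4 + 5 + 4 + 1 = 14
v9 -> v6 -> v5: 6 + 8 = 14
v9 -> v3 -> v1 -> v5: 4 + 2 + 8 = 14
Shortest: 14.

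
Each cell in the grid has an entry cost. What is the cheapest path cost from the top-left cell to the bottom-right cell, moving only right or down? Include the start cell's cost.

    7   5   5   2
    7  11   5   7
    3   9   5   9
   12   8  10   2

37

Path [0,0]→[0,1]→[0,2]→[0,3]→[1,3]→[2,3]→[3,3]: 7 + 5 + 5 + 2 + 7 + 9 + 2 = 37.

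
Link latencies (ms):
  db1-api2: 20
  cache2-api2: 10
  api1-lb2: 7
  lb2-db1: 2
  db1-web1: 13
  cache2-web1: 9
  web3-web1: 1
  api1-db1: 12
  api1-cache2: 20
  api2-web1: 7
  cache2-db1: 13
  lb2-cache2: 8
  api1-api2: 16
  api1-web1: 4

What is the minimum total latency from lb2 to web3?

Checking several routes:
lb2→cache2→api2→web1→web3: 8 + 10 + 7 + 1 = 26
lb2→db1→web1→web3: 2 + 13 + 1 = 16
lb2→db1→cache2→web1→web3: 2 + 13 + 9 + 1 = 25
lb2→cache2→web1→web3: 8 + 9 + 1 = 18
lb2→db1→api1→web1→web3: 2 + 12 + 4 + 1 = 19
lb2→api1→web1→web3: 7 + 4 + 1 = 12
Best route has total 12 ms.

12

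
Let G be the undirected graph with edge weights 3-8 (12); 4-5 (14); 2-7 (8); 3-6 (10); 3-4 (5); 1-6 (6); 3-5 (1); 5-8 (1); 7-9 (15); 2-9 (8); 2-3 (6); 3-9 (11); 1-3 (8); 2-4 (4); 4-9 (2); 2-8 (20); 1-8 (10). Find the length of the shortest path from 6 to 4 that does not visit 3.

A few of the 6→4 routes:
6→1→8→2→9→4: 6 + 10 + 20 + 8 + 2 = 46
6→1→8→2→4: 6 + 10 + 20 + 4 = 40
6→1→8→5→4: 6 + 10 + 1 + 14 = 31
The minimum is 31.

31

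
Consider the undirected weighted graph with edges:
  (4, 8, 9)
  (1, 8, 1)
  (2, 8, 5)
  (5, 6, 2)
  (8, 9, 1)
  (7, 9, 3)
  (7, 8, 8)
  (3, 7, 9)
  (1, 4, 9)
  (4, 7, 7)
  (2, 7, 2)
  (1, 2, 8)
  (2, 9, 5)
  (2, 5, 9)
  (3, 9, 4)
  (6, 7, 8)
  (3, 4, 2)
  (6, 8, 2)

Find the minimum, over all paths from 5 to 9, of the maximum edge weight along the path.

2

Comparing a few candidate routes:
5→6→8→9: max(2, 2, 1) = 2
5→6→8→2→7→9: max(2, 2, 5, 2, 3) = 5
5→6→8→7→2→9: max(2, 2, 8, 2, 5) = 8
5→6→8→2→7→4→3→9: max(2, 2, 5, 2, 7, 2, 4) = 7
5→6→8→2→9: max(2, 2, 5, 5) = 5
The minimum achievable maximum is 2.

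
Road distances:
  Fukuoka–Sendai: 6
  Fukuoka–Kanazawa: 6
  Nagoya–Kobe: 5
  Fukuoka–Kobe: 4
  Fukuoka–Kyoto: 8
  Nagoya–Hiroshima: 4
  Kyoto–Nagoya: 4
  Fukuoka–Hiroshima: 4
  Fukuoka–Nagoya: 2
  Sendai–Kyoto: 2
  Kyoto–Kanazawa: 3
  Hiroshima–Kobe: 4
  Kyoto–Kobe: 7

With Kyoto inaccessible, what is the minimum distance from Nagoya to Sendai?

8

Routes from Nagoya to Sendai avoiding Kyoto:
Nagoya → Hiroshima → Fukuoka → Sendai: 4 + 4 + 6 = 14
Nagoya → Kobe → Hiroshima → Fukuoka → Sendai: 5 + 4 + 4 + 6 = 19
Nagoya → Kobe → Fukuoka → Sendai: 5 + 4 + 6 = 15
Nagoya → Hiroshima → Kobe → Fukuoka → Sendai: 4 + 4 + 4 + 6 = 18
Nagoya → Fukuoka → Sendai: 2 + 6 = 8
The minimum is 8.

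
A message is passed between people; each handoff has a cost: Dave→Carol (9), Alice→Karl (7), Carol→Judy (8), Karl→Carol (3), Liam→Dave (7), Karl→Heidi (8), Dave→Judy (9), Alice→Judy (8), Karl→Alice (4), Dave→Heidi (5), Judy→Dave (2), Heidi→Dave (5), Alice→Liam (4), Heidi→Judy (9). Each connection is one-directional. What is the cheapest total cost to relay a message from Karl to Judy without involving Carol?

12

Routes from Karl to Judy avoiding Carol:
Karl → Alice → Liam → Dave → Heidi → Judy: 4 + 4 + 7 + 5 + 9 = 29
Karl → Heidi → Judy: 8 + 9 = 17
Karl → Alice → Liam → Dave → Judy: 4 + 4 + 7 + 9 = 24
Karl → Alice → Judy: 4 + 8 = 12
Karl → Heidi → Dave → Judy: 8 + 5 + 9 = 22
Shortest: 12.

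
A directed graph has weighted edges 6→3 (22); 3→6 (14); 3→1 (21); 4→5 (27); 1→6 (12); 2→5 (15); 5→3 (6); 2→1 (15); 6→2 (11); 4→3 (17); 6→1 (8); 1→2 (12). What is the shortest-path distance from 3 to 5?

40

Checking several routes:
3 → 1 → 2 → 5: 21 + 12 + 15 = 48
3 → 6 → 2 → 5: 14 + 11 + 15 = 40
3 → 6 → 1 → 2 → 5: 14 + 8 + 12 + 15 = 49
Best route has total 40.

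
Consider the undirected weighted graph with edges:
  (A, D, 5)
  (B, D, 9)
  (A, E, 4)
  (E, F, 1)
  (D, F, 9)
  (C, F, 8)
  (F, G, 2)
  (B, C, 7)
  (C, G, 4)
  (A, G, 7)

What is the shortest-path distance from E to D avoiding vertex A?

10

Paths from E to D avoiding A:
E-F-D: 1 + 9 = 10
E-F-C-B-D: 1 + 8 + 7 + 9 = 25
E-F-G-C-B-D: 1 + 2 + 4 + 7 + 9 = 23
The minimum is 10.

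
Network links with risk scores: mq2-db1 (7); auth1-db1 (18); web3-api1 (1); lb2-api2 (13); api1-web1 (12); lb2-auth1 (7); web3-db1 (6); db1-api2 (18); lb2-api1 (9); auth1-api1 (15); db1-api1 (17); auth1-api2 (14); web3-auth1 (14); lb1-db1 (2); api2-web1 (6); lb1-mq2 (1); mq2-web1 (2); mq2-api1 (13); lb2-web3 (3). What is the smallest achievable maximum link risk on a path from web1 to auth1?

Comparing a few candidate routes:
web1 - mq2 - db1 - web3 - lb2 - auth1: max(2, 7, 6, 3, 7) = 7
web1 - mq2 - db1 - web3 - api1 - lb2 - auth1: max(2, 7, 6, 1, 9, 7) = 9
web1 - mq2 - lb1 - db1 - web3 - lb2 - auth1: max(2, 1, 2, 6, 3, 7) = 7
web1 - mq2 - lb1 - db1 - web3 - api1 - lb2 - auth1: max(2, 1, 2, 6, 1, 9, 7) = 9
Smallest bottleneck: 7.

7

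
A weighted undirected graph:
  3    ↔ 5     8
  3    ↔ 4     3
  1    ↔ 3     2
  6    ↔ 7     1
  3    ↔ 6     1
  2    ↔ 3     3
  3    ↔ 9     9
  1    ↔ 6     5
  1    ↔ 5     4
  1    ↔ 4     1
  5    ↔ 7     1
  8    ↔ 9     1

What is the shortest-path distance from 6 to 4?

A few of the 6→4 routes:
6 - 3 - 4: 1 + 3 = 4
6 - 1 - 4: 5 + 1 = 6
6 - 3 - 1 - 4: 1 + 2 + 1 = 4
6 - 7 - 5 - 1 - 4: 1 + 1 + 4 + 1 = 7
Best route has total 4.

4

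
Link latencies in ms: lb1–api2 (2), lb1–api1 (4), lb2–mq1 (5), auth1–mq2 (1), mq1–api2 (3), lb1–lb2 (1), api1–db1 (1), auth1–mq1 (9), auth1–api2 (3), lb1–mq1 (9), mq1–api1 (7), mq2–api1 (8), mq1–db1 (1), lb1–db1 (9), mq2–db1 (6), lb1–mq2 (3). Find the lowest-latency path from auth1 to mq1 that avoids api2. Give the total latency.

Some routes from auth1 to mq1 avoiding api2:
auth1-mq2-lb1-lb2-mq1: 1 + 3 + 1 + 5 = 10
auth1-mq2-db1-mq1: 1 + 6 + 1 = 8
auth1-mq2-lb1-mq1: 1 + 3 + 9 = 13
auth1-mq2-api1-db1-mq1: 1 + 8 + 1 + 1 = 11
auth1-mq2-lb1-api1-db1-mq1: 1 + 3 + 4 + 1 + 1 = 10
auth1-mq1: 9
Best route has total 8 ms.

8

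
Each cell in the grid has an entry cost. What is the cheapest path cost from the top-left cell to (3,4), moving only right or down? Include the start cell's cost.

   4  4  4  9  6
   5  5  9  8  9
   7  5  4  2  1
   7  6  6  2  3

28

Cheapest: (0,0) -> (0,1) -> (1,1) -> (2,1) -> (2,2) -> (2,3) -> (2,4) -> (3,4)
  4 + 4 + 5 + 5 + 4 + 2 + 1 + 3 = 28
(Top row then right column would cost 40.)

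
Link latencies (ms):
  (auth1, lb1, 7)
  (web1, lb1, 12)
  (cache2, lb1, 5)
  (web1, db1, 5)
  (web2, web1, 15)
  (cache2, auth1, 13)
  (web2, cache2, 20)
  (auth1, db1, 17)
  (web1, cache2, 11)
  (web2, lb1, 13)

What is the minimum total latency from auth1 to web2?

Some routes from auth1 to web2:
auth1 -> cache2 -> web2: 13 + 20 = 33
auth1 -> lb1 -> web2: 7 + 13 = 20
auth1 -> cache2 -> lb1 -> web2: 13 + 5 + 13 = 31
auth1 -> lb1 -> cache2 -> web2: 7 + 5 + 20 = 32
Best route has total 20 ms.

20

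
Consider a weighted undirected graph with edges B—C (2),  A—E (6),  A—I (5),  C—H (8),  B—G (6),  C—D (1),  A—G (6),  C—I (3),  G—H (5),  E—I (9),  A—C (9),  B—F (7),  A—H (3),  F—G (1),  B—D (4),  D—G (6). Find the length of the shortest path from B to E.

Checking several routes:
B → C → A → E: 2 + 9 + 6 = 17
B → C → H → A → E: 2 + 8 + 3 + 6 = 19
B → C → I → A → E: 2 + 3 + 5 + 6 = 16
B → D → C → I → E: 4 + 1 + 3 + 9 = 17
B → C → I → E: 2 + 3 + 9 = 14
B → G → A → E: 6 + 6 + 6 = 18
Shortest: 14.

14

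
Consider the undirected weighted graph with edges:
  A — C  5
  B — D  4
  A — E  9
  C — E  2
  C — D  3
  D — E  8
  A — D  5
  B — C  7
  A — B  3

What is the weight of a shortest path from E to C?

Comparing a few candidate routes:
E-D-B-C: 8 + 4 + 7 = 19
E-A-C: 9 + 5 = 14
E-D-A-C: 8 + 5 + 5 = 18
E-C: 2
E-D-C: 8 + 3 = 11
E-A-D-C: 9 + 5 + 3 = 17
Shortest: 2.

2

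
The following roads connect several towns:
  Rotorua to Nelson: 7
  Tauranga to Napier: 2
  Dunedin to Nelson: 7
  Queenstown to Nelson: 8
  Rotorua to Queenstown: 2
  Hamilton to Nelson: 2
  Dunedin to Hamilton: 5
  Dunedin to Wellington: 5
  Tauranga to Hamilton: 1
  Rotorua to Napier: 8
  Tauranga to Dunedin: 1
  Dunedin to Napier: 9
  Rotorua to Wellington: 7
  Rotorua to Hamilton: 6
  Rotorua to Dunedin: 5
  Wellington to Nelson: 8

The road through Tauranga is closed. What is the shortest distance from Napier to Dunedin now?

Some routes from Napier to Dunedin avoiding Tauranga:
Napier → Rotorua → Dunedin: 8 + 5 = 13
Napier → Rotorua → Nelson → Hamilton → Dunedin: 8 + 7 + 2 + 5 = 22
Napier → Dunedin: 9
Napier → Rotorua → Nelson → Dunedin: 8 + 7 + 7 = 22
Napier → Rotorua → Wellington → Dunedin: 8 + 7 + 5 = 20
Napier → Rotorua → Hamilton → Dunedin: 8 + 6 + 5 = 19
Shortest: 9.

9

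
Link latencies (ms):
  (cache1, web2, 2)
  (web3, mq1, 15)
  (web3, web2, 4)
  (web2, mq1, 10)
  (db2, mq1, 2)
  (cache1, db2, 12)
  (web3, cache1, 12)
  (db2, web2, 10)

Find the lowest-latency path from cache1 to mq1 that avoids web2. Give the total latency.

Routes from cache1 to mq1 avoiding web2:
cache1→db2→mq1: 12 + 2 = 14
cache1→web3→mq1: 12 + 15 = 27
Shortest: 14 ms.

14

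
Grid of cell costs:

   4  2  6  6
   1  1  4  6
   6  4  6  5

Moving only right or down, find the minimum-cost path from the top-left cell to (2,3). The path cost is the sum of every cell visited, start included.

Cheapest: [0,0] → [1,0] → [1,1] → [1,2] → [1,3] → [2,3]
  4 + 1 + 1 + 4 + 6 + 5 = 21
For comparison, the top-then-right route costs 29.

21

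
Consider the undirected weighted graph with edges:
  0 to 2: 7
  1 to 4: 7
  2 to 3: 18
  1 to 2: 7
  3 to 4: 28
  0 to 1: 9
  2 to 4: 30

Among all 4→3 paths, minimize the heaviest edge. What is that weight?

18

Checking several routes:
4 → 1 → 2 → 3: max(7, 7, 18) = 18
4 → 3: max(28) = 28
4 → 1 → 0 → 2 → 3: max(7, 9, 7, 18) = 18
Smallest bottleneck: 18.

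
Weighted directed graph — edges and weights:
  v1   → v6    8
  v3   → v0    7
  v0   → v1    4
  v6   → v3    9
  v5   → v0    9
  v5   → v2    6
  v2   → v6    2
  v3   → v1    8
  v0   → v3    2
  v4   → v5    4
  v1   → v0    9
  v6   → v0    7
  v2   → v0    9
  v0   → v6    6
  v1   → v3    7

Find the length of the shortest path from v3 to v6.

Some routes from v3 to v6:
v3 - v1 - v6: 8 + 8 = 16
v3 - v0 - v6: 7 + 6 = 13
v3 - v0 - v1 - v6: 7 + 4 + 8 = 19
Shortest: 13.

13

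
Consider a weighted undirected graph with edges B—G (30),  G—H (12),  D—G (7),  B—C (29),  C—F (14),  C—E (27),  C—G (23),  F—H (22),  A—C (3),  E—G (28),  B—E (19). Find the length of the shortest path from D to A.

33

Comparing a few candidate routes:
D - G - E - C - A: 7 + 28 + 27 + 3 = 65
D - G - B - C - A: 7 + 30 + 29 + 3 = 69
D - G - H - F - C - A: 7 + 12 + 22 + 14 + 3 = 58
D - G - C - A: 7 + 23 + 3 = 33
Shortest: 33.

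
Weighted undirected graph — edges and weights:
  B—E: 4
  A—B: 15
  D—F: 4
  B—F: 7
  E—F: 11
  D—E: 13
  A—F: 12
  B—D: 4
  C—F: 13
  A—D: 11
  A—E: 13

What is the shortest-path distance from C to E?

Comparing a few candidate routes:
C → F → D → B → E: 13 + 4 + 4 + 4 = 25
C → F → B → E: 13 + 7 + 4 = 24
C → F → E: 13 + 11 = 24
The minimum is 24.

24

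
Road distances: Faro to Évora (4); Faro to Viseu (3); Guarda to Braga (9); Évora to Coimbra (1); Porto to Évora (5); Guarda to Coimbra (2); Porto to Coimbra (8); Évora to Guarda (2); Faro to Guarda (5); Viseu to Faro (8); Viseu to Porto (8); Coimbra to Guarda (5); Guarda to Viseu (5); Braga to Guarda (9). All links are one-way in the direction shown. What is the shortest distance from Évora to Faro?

Candidate routes:
Évora→Coimbra→Guarda→Viseu→Faro: 1 + 5 + 5 + 8 = 19
Évora→Guarda→Viseu→Faro: 2 + 5 + 8 = 15
Shortest: 15.

15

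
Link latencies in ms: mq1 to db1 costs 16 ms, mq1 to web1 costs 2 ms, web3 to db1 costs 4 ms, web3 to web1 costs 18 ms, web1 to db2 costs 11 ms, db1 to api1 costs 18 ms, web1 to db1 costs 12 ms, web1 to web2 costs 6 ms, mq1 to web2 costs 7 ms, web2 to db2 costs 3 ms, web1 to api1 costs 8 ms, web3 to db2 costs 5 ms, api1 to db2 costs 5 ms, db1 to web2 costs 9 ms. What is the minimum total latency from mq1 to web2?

7

Comparing a few candidate routes:
mq1 - web1 - db2 - web2: 2 + 11 + 3 = 16
mq1 - web1 - web2: 2 + 6 = 8
mq1 - web2: 7
mq1 - web1 - api1 - db2 - web2: 2 + 8 + 5 + 3 = 18
Best route has total 7 ms.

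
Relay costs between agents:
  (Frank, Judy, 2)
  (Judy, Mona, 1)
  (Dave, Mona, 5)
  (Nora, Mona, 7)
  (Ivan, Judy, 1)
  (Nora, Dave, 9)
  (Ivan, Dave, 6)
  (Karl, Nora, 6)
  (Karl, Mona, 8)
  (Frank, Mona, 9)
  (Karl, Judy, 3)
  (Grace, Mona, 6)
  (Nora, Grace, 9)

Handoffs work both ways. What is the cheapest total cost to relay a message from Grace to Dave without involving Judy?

11

Some routes from Grace to Dave avoiding Judy:
Grace - Mona - Dave: 6 + 5 = 11
Grace - Nora - Dave: 9 + 9 = 18
Grace - Nora - Mona - Dave: 9 + 7 + 5 = 21
The minimum is 11.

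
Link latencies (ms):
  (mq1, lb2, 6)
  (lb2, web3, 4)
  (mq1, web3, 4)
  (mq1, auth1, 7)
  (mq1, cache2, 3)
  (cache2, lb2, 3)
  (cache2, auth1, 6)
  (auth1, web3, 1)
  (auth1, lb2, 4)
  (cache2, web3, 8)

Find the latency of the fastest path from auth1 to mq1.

5

Checking several routes:
auth1 - cache2 - mq1: 6 + 3 = 9
auth1 - lb2 - mq1: 4 + 6 = 10
auth1 - mq1: 7
auth1 - web3 - mq1: 1 + 4 = 5
The minimum is 5 ms.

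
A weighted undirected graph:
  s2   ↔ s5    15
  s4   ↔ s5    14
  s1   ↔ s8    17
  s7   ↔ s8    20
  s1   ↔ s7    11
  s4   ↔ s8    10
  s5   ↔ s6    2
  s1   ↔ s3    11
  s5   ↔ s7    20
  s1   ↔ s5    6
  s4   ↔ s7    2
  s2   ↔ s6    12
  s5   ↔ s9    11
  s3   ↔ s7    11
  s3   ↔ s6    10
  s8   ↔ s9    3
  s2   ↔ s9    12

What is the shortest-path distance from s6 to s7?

18

Checking several routes:
s6 - s5 - s4 - s7: 2 + 14 + 2 = 18
s6 - s5 - s1 - s7: 2 + 6 + 11 = 19
s6 - s3 - s7: 10 + 11 = 21
Best route has total 18.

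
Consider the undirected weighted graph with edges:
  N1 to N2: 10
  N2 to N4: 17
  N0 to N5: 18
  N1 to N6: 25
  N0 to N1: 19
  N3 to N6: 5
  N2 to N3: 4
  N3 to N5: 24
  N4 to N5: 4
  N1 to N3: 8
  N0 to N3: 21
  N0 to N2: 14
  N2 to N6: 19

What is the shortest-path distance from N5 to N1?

Some routes from N5 to N1:
N5→N3→N1: 24 + 8 = 32
N5→N4→N2→N3→N1: 4 + 17 + 4 + 8 = 33
N5→N4→N2→N1: 4 + 17 + 10 = 31
Best route has total 31.

31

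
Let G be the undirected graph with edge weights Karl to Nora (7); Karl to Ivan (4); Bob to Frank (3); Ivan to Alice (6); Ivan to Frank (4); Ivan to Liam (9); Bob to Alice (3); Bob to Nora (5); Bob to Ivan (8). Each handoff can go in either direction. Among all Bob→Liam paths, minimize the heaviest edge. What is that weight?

9

Checking several routes:
Bob-Alice-Ivan-Liam: max(3, 6, 9) = 9
Bob-Frank-Ivan-Liam: max(3, 4, 9) = 9
Bob-Nora-Karl-Ivan-Liam: max(5, 7, 4, 9) = 9
Best route has worst link 9.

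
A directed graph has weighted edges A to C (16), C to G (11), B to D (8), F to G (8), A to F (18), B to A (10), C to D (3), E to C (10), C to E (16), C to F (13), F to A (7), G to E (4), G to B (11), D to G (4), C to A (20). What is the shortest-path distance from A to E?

27

Comparing a few candidate routes:
A-C-E: 16 + 16 = 32
A-C-G-E: 16 + 11 + 4 = 31
A-C-D-G-E: 16 + 3 + 4 + 4 = 27
A-F-G-E: 18 + 8 + 4 = 30
Shortest: 27.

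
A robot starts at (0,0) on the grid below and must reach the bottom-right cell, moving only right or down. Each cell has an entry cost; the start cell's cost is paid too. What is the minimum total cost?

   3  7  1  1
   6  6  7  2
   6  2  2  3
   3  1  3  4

Path (0,0)→(0,1)→(0,2)→(0,3)→(1,3)→(2,3)→(3,3): 3 + 7 + 1 + 1 + 2 + 3 + 4 = 21.

21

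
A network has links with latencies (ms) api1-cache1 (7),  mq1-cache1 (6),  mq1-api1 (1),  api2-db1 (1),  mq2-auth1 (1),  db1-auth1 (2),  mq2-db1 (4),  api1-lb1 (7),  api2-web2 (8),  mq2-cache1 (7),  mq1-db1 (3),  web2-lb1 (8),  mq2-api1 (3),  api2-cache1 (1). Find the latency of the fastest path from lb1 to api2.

12

Comparing a few candidate routes:
lb1-api1-mq1-cache1-api2: 7 + 1 + 6 + 1 = 15
lb1-api1-mq2-auth1-db1-api2: 7 + 3 + 1 + 2 + 1 = 14
lb1-api1-mq1-db1-api2: 7 + 1 + 3 + 1 = 12
lb1-web2-api2: 8 + 8 = 16
lb1-api1-mq2-db1-api2: 7 + 3 + 4 + 1 = 15
lb1-api1-cache1-api2: 7 + 7 + 1 = 15
Shortest: 12 ms.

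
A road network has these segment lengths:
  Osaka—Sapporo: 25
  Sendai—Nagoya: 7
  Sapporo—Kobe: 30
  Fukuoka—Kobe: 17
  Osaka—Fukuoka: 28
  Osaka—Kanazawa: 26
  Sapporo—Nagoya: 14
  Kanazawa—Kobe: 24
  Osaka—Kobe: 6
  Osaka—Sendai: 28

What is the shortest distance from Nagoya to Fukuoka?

A few of the Nagoya→Fukuoka routes:
Nagoya - Sendai - Osaka - Kobe - Fukuoka: 7 + 28 + 6 + 17 = 58
Nagoya - Sapporo - Kobe - Fukuoka: 14 + 30 + 17 = 61
Nagoya - Sapporo - Osaka - Kobe - Fukuoka: 14 + 25 + 6 + 17 = 62
The minimum is 58.

58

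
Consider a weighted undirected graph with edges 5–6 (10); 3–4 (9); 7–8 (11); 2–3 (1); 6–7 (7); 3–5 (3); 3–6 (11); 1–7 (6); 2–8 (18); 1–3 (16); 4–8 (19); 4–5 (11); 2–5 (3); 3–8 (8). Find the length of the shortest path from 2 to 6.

12

Comparing a few candidate routes:
2-3-5-6: 1 + 3 + 10 = 14
2-3-6: 1 + 11 = 12
2-5-3-6: 3 + 3 + 11 = 17
2-5-6: 3 + 10 = 13
2-3-8-7-6: 1 + 8 + 11 + 7 = 27
2-3-1-7-6: 1 + 16 + 6 + 7 = 30
Best route has total 12.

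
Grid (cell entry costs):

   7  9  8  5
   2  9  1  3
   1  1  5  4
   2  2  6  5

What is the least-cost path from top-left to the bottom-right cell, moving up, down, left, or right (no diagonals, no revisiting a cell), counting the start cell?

24

Cheapest: r0c0→r1c0→r2c0→r2c1→r3c1→r3c2→r3c3
  7 + 2 + 1 + 1 + 2 + 6 + 5 = 24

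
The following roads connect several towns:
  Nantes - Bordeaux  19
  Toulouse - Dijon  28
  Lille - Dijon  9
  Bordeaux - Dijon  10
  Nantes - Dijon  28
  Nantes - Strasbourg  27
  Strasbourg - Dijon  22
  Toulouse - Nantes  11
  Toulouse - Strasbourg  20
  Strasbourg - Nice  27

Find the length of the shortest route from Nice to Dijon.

Some routes from Nice to Dijon:
Nice-Strasbourg-Toulouse-Dijon: 27 + 20 + 28 = 75
Nice-Strasbourg-Toulouse-Nantes-Dijon: 27 + 20 + 11 + 28 = 86
Nice-Strasbourg-Nantes-Dijon: 27 + 27 + 28 = 82
Nice-Strasbourg-Nantes-Bordeaux-Dijon: 27 + 27 + 19 + 10 = 83
Nice-Strasbourg-Dijon: 27 + 22 = 49
Shortest: 49.

49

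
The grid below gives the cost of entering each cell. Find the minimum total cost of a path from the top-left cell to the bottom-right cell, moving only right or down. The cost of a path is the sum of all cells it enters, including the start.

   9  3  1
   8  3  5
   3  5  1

Take (0,0) (0,1) (0,2) (1,2) (2,2) for a total of 9 + 3 + 1 + 5 + 1 = 19.

19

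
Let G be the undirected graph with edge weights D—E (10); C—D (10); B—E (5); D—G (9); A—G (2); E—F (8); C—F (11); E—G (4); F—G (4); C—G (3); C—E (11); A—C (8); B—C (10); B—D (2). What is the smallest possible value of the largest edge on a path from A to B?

Comparing a few candidate routes:
A → G → F → E → B: max(2, 4, 8, 5) = 8
A → G → E → B: max(2, 4, 5) = 5
A → C → G → E → B: max(8, 3, 4, 5) = 8
Smallest bottleneck: 5.

5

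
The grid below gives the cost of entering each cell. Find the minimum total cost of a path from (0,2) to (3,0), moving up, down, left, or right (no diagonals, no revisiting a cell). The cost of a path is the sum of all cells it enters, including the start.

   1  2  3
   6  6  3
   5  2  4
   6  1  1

Best path: [0,2]→[1,2]→[2,2]→[3,2]→[3,1]→[3,0]
Cost: 3 + 3 + 4 + 1 + 1 + 6 = 18

18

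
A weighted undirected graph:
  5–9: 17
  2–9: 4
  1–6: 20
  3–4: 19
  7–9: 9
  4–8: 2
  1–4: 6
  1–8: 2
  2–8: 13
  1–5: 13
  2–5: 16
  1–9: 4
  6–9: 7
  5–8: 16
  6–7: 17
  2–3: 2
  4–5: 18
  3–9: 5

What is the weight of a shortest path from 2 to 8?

10

Checking several routes:
2 → 3 → 4 → 8: 2 + 19 + 2 = 23
2 → 9 → 1 → 8: 4 + 4 + 2 = 10
2 → 9 → 1 → 4 → 8: 4 + 4 + 6 + 2 = 16
2 → 8: 13
2 → 3 → 9 → 1 → 4 → 8: 2 + 5 + 4 + 6 + 2 = 19
2 → 3 → 9 → 1 → 8: 2 + 5 + 4 + 2 = 13
Shortest: 10.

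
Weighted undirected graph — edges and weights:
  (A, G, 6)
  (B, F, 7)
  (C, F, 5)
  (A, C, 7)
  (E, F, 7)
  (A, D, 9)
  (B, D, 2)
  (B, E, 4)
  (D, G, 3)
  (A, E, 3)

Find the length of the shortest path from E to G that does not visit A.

9

Paths from E to G avoiding A:
E -> B -> D -> G: 4 + 2 + 3 = 9
E -> F -> B -> D -> G: 7 + 7 + 2 + 3 = 19
The minimum is 9.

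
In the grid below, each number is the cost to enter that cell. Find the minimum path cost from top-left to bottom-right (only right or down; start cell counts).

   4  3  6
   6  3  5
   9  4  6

Cheapest: [0,0] [0,1] [1,1] [2,1] [2,2]
  4 + 3 + 3 + 4 + 6 = 20

20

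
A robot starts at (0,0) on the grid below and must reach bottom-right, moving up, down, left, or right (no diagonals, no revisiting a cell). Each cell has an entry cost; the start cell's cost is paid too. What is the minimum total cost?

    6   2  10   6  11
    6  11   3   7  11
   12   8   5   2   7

35

Best path: r0c0 r0c1 r0c2 r1c2 r2c2 r2c3 r2c4
Cost: 6 + 2 + 10 + 3 + 5 + 2 + 7 = 35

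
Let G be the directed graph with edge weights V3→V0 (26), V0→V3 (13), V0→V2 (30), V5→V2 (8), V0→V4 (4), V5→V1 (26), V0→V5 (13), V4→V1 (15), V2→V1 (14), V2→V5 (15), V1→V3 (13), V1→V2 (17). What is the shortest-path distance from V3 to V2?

47

Candidate routes:
V3→V0→V2: 26 + 30 = 56
V3→V0→V5→V1→V2: 26 + 13 + 26 + 17 = 82
V3→V0→V5→V2: 26 + 13 + 8 = 47
V3→V0→V4→V1→V2: 26 + 4 + 15 + 17 = 62
The minimum is 47.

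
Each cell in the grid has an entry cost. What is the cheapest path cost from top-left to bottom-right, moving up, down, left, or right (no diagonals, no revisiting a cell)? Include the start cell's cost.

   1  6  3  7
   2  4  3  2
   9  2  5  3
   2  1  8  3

18

Path (0,0) → (1,0) → (1,1) → (1,2) → (1,3) → (2,3) → (3,3): 1 + 2 + 4 + 3 + 2 + 3 + 3 = 18.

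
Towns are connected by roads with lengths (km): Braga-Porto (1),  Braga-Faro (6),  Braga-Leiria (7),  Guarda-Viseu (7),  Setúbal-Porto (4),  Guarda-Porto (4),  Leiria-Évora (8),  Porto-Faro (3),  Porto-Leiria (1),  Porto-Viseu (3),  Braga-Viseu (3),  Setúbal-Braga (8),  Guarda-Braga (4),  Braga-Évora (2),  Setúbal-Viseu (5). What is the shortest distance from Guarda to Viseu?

7

Checking several routes:
Guarda - Braga - Porto - Viseu: 4 + 1 + 3 = 8
Guarda - Braga - Viseu: 4 + 3 = 7
Guarda - Porto - Viseu: 4 + 3 = 7
Guarda - Viseu: 7
Best route has total 7 km.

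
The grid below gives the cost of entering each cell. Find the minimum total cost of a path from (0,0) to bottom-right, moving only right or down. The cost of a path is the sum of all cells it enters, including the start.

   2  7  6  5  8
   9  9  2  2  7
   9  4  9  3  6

Take [0,0]→[0,1]→[0,2]→[1,2]→[1,3]→[2,3]→[2,4] for a total of 2 + 7 + 6 + 2 + 2 + 3 + 6 = 28.

28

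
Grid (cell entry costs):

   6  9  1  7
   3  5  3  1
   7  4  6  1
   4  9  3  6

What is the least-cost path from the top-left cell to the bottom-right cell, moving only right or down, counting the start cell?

25

One optimal route is r0c0→r1c0→r1c1→r1c2→r1c3→r2c3→r3c3.
Its cost is 6 + 3 + 5 + 3 + 1 + 1 + 6 = 25.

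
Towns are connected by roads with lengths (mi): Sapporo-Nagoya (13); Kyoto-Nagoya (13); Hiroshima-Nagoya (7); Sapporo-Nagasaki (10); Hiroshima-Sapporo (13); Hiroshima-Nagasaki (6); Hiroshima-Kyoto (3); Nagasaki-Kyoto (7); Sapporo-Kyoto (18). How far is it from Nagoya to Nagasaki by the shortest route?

Checking several routes:
Nagoya→Kyoto→Hiroshima→Nagasaki: 13 + 3 + 6 = 22
Nagoya→Hiroshima→Kyoto→Nagasaki: 7 + 3 + 7 = 17
Nagoya→Kyoto→Nagasaki: 13 + 7 = 20
Nagoya→Sapporo→Nagasaki: 13 + 10 = 23
Nagoya→Hiroshima→Nagasaki: 7 + 6 = 13
Best route has total 13 mi.

13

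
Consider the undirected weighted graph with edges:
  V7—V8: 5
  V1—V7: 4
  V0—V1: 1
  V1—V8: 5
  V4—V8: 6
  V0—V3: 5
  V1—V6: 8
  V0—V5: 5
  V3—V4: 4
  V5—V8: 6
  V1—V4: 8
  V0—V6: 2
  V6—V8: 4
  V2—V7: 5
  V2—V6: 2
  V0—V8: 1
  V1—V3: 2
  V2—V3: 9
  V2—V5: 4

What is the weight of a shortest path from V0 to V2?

A few of the V0→V2 routes:
V0 → V5 → V2: 5 + 4 = 9
V0 → V1 → V7 → V2: 1 + 4 + 5 = 10
V0 → V8 → V6 → V2: 1 + 4 + 2 = 7
V0 → V6 → V2: 2 + 2 = 4
V0 → V1 → V6 → V2: 1 + 8 + 2 = 11
Best route has total 4.

4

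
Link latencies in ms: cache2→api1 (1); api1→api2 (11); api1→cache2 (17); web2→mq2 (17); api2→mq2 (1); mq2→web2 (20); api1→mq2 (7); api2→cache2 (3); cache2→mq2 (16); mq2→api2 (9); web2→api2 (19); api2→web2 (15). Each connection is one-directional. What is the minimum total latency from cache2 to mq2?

Routes from cache2 to mq2:
cache2-api1-api2-mq2: 1 + 11 + 1 = 13
cache2-mq2: 16
cache2-api1-mq2: 1 + 7 = 8
cache2-api1-api2-web2-mq2: 1 + 11 + 15 + 17 = 44
Shortest: 8 ms.

8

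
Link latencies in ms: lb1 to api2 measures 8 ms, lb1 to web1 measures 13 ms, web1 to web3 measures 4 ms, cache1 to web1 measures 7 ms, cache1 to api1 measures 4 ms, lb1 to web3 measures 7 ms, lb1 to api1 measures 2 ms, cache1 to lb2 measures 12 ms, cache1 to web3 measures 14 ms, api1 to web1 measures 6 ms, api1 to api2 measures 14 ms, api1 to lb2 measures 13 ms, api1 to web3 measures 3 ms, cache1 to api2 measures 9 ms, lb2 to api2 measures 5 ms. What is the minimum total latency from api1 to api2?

Comparing a few candidate routes:
api1-cache1-api2: 4 + 9 = 13
api1-api2: 14
api1-lb1-api2: 2 + 8 = 10
Best route has total 10 ms.

10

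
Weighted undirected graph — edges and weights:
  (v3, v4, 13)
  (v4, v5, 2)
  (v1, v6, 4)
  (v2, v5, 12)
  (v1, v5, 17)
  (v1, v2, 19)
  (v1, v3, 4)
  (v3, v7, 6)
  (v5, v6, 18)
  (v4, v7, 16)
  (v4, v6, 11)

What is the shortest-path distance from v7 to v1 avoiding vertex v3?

Routes from v7 to v1 avoiding v3:
v7→v4→v6→v5→v2→v1: 16 + 11 + 18 + 12 + 19 = 76
v7→v4→v6→v5→v1: 16 + 11 + 18 + 17 = 62
v7→v4→v5→v2→v1: 16 + 2 + 12 + 19 = 49
v7→v4→v5→v6→v1: 16 + 2 + 18 + 4 = 40
v7→v4→v6→v1: 16 + 11 + 4 = 31
v7→v4→v5→v1: 16 + 2 + 17 = 35
The minimum is 31.

31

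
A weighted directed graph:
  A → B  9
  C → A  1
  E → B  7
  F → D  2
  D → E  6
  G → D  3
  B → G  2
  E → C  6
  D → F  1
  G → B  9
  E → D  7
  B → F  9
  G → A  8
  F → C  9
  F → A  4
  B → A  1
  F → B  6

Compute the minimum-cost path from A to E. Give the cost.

Routes from A to E:
A -> B -> F -> D -> E: 9 + 9 + 2 + 6 = 26
A -> B -> G -> D -> E: 9 + 2 + 3 + 6 = 20
The minimum is 20.

20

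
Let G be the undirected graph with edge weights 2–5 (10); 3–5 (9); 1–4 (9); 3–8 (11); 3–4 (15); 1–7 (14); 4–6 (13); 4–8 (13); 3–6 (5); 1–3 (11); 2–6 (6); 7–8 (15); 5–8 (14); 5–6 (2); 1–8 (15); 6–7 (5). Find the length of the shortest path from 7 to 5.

7

A few of the 7→5 routes:
7 -> 8 -> 3 -> 6 -> 5: 15 + 11 + 5 + 2 = 33
7 -> 6 -> 5: 5 + 2 = 7
7 -> 1 -> 3 -> 6 -> 5: 14 + 11 + 5 + 2 = 32
7 -> 6 -> 3 -> 5: 5 + 5 + 9 = 19
7 -> 6 -> 2 -> 5: 5 + 6 + 10 = 21
7 -> 8 -> 5: 15 + 14 = 29
The minimum is 7.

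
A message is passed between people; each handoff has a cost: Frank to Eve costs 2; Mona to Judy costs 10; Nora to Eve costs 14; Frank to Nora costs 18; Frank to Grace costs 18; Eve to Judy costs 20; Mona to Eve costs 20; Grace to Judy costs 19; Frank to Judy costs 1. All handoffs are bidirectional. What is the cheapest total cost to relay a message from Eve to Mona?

13

Comparing a few candidate routes:
Eve - Mona: 20
Eve - Nora - Frank - Judy - Mona: 14 + 18 + 1 + 10 = 43
Eve - Frank - Grace - Judy - Mona: 2 + 18 + 19 + 10 = 49
Eve - Judy - Mona: 20 + 10 = 30
Eve - Frank - Judy - Mona: 2 + 1 + 10 = 13
The minimum is 13.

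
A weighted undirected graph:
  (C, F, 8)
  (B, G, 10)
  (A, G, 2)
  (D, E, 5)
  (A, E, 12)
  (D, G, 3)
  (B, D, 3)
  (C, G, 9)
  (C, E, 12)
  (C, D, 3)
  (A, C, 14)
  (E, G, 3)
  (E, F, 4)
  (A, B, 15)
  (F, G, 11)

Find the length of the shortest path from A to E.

5

Some routes from A to E:
A-G-E: 2 + 3 = 5
A-E: 12
A-G-C-D-E: 2 + 9 + 3 + 5 = 19
A-G-B-D-E: 2 + 10 + 3 + 5 = 20
A-G-D-E: 2 + 3 + 5 = 10
A-G-F-E: 2 + 11 + 4 = 17
Shortest: 5.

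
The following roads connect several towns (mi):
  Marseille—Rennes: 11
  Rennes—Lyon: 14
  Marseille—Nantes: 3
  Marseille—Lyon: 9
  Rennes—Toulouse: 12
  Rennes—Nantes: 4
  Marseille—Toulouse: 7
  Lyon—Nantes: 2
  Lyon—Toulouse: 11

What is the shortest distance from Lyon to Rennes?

Comparing a few candidate routes:
Lyon - Nantes - Marseille - Rennes: 2 + 3 + 11 = 16
Lyon - Nantes - Rennes: 2 + 4 = 6
Lyon - Rennes: 14
Best route has total 6 mi.

6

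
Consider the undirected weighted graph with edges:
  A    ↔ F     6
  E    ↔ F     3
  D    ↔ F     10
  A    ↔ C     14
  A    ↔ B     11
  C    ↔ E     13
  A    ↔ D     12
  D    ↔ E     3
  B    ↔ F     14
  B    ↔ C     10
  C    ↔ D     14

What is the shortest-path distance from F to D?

Checking several routes:
F-E-D: 3 + 3 = 6
F-D: 10
F-A-D: 6 + 12 = 18
F-E-C-D: 3 + 13 + 14 = 30
Best route has total 6.

6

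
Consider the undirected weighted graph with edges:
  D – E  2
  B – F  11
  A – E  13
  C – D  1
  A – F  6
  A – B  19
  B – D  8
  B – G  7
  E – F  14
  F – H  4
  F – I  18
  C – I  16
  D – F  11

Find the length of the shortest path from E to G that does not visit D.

32

Some routes from E to G avoiding D:
E - A - F - B - G: 13 + 6 + 11 + 7 = 37
E - A - B - G: 13 + 19 + 7 = 39
E - F - B - G: 14 + 11 + 7 = 32
The minimum is 32.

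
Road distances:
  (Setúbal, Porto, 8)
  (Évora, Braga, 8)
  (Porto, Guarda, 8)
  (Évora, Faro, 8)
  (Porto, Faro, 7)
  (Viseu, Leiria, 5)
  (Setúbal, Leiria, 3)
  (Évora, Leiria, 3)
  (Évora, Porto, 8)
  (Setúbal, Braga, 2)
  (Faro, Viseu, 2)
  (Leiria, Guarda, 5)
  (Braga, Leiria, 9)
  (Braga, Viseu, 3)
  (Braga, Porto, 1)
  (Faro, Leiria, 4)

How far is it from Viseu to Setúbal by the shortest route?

A few of the Viseu→Setúbal routes:
Viseu - Faro - Leiria - Setúbal: 2 + 4 + 3 = 9
Viseu - Faro - Porto - Braga - Setúbal: 2 + 7 + 1 + 2 = 12
Viseu - Leiria - Setúbal: 5 + 3 = 8
Viseu - Braga - Setúbal: 3 + 2 = 5
Shortest: 5.

5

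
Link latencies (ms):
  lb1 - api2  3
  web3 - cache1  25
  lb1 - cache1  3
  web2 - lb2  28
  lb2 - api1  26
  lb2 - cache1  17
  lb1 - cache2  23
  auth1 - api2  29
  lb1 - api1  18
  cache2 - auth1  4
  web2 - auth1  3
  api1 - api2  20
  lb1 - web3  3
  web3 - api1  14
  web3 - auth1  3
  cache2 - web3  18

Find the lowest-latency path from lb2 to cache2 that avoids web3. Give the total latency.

35

Some routes from lb2 to cache2 avoiding web3:
lb2→cache1→lb1→api2→auth1→cache2: 17 + 3 + 3 + 29 + 4 = 56
lb2→api1→api2→lb1→cache2: 26 + 20 + 3 + 23 = 72
lb2→api1→api2→auth1→cache2: 26 + 20 + 29 + 4 = 79
lb2→cache1→lb1→cache2: 17 + 3 + 23 = 43
lb2→web2→auth1→cache2: 28 + 3 + 4 = 35
lb2→api1→lb1→cache2: 26 + 18 + 23 = 67
Shortest: 35 ms.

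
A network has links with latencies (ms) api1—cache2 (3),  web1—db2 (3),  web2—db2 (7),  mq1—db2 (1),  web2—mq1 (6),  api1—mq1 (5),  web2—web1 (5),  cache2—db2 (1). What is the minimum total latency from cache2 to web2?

A few of the cache2→web2 routes:
cache2 → api1 → mq1 → web2: 3 + 5 + 6 = 14
cache2 → db2 → web1 → web2: 1 + 3 + 5 = 9
cache2 → api1 → mq1 → db2 → web2: 3 + 5 + 1 + 7 = 16
cache2 → db2 → mq1 → web2: 1 + 1 + 6 = 8
cache2 → db2 → web2: 1 + 7 = 8
The minimum is 8 ms.

8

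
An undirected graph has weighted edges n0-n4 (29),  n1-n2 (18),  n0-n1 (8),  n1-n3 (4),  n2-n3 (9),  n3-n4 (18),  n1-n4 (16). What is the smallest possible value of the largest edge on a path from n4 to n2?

Comparing a few candidate routes:
n4 - n0 - n1 - n2: max(29, 8, 18) = 29
n4 - n3 - n1 - n2: max(18, 4, 18) = 18
n4 - n3 - n2: max(18, 9) = 18
n4 - n1 - n2: max(16, 18) = 18
n4 - n1 - n3 - n2: max(16, 4, 9) = 16
The minimum achievable maximum is 16.

16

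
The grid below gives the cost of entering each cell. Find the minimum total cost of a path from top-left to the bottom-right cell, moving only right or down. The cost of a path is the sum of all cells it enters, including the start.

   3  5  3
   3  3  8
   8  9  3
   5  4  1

One optimal route is r0c0 -> r1c0 -> r1c1 -> r1c2 -> r2c2 -> r3c2.
Its cost is 3 + 3 + 3 + 8 + 3 + 1 = 21.
For comparison, the top-then-right route costs 23.

21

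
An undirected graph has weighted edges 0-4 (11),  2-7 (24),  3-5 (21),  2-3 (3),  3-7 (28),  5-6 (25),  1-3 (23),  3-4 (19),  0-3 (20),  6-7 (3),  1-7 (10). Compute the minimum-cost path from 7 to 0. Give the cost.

47

A few of the 7→0 routes:
7→3→0: 28 + 20 = 48
7→1→3→0: 10 + 23 + 20 = 53
7→2→3→4→0: 24 + 3 + 19 + 11 = 57
7→2→3→0: 24 + 3 + 20 = 47
The minimum is 47.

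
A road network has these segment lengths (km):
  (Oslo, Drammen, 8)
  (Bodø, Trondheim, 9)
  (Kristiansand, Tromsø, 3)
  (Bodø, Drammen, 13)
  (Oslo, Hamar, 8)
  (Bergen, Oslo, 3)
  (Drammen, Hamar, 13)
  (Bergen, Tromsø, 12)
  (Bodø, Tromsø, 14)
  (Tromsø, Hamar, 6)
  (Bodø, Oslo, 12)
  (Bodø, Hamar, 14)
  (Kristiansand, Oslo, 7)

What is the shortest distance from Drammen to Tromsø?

Checking several routes:
Drammen - Oslo - Bergen - Tromsø: 8 + 3 + 12 = 23
Drammen - Oslo - Kristiansand - Tromsø: 8 + 7 + 3 = 18
Drammen - Oslo - Hamar - Tromsø: 8 + 8 + 6 = 22
Drammen - Hamar - Tromsø: 13 + 6 = 19
The minimum is 18 km.

18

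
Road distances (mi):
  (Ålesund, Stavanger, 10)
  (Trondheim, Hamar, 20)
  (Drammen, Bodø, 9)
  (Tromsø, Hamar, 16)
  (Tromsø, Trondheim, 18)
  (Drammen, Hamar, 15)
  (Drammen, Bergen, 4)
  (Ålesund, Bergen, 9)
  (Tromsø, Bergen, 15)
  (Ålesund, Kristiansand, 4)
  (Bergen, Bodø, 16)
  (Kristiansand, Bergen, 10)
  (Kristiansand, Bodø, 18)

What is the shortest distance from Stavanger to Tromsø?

34

Some routes from Stavanger to Tromsø:
Stavanger-Ålesund-Bergen-Drammen-Hamar-Tromsø: 10 + 9 + 4 + 15 + 16 = 54
Stavanger-Ålesund-Bergen-Tromsø: 10 + 9 + 15 = 34
Stavanger-Ålesund-Kristiansand-Bergen-Tromsø: 10 + 4 + 10 + 15 = 39
Best route has total 34 mi.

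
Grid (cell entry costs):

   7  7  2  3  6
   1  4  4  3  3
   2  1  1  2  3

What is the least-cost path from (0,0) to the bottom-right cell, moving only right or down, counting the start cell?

17

Cheapest: r0c0 r1c0 r2c0 r2c1 r2c2 r2c3 r2c4
  7 + 1 + 2 + 1 + 1 + 2 + 3 = 17
For comparison, the top-then-right route costs 31.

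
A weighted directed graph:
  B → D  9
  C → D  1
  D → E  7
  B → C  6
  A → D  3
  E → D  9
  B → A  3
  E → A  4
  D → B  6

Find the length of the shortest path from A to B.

Candidate routes:
A-D-B: 3 + 6 = 9
Shortest: 9.

9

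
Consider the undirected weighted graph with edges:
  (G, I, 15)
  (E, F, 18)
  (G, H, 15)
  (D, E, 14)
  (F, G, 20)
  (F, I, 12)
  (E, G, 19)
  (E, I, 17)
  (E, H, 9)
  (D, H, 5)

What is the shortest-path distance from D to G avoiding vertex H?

33

Paths from D to G avoiding H:
D-E-G: 14 + 19 = 33
D-E-I-F-G: 14 + 17 + 12 + 20 = 63
D-E-F-I-G: 14 + 18 + 12 + 15 = 59
D-E-F-G: 14 + 18 + 20 = 52
D-E-I-G: 14 + 17 + 15 = 46
The minimum is 33.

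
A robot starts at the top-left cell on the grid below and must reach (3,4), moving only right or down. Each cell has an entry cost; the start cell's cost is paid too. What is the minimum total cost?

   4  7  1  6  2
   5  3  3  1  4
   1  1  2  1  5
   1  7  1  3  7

24

Best path: [0,0]→[1,0]→[2,0]→[2,1]→[2,2]→[2,3]→[3,3]→[3,4]
Cost: 4 + 5 + 1 + 1 + 2 + 1 + 3 + 7 = 24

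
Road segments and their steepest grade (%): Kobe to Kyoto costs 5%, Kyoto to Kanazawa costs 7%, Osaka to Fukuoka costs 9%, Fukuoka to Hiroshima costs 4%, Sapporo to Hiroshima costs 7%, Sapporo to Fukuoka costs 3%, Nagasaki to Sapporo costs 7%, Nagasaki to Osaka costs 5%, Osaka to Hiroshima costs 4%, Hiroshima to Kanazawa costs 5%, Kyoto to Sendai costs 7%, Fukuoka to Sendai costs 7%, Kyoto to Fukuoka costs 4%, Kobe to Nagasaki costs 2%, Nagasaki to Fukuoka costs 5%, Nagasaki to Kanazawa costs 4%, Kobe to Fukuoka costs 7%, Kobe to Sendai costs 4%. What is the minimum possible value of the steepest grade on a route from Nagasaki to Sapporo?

Comparing a few candidate routes:
Nagasaki -> Kobe -> Kyoto -> Fukuoka -> Sapporo: max(2, 5, 4, 3) = 5
Nagasaki -> Osaka -> Hiroshima -> Fukuoka -> Sapporo: max(5, 4, 4, 3) = 5
Nagasaki -> Kanazawa -> Hiroshima -> Fukuoka -> Sapporo: max(4, 5, 4, 3) = 5
Best route has worst link 5%.

5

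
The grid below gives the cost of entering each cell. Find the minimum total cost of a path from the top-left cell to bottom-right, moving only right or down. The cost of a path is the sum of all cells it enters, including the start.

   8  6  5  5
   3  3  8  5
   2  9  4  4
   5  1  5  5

29

Cheapest: [0,0] → [1,0] → [2,0] → [3,0] → [3,1] → [3,2] → [3,3]
  8 + 3 + 2 + 5 + 1 + 5 + 5 = 29
(Top row then right column would cost 38.)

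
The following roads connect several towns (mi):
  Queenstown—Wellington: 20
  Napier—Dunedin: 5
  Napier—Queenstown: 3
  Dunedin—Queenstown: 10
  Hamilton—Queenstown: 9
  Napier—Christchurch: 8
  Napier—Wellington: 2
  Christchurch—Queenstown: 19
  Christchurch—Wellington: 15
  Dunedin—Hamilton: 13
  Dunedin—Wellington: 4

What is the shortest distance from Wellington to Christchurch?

Some routes from Wellington to Christchurch:
Wellington → Dunedin → Queenstown → Napier → Christchurch: 4 + 10 + 3 + 8 = 25
Wellington → Dunedin → Napier → Christchurch: 4 + 5 + 8 = 17
Wellington → Napier → Queenstown → Christchurch: 2 + 3 + 19 = 24
Wellington → Christchurch: 15
Wellington → Napier → Christchurch: 2 + 8 = 10
Best route has total 10 mi.

10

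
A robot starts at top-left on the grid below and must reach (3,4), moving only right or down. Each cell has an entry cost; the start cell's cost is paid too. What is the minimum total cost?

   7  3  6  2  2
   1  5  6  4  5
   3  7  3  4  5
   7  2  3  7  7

One optimal route is [0,0] → [0,1] → [0,2] → [0,3] → [0,4] → [1,4] → [2,4] → [3,4].
Its cost is 7 + 3 + 6 + 2 + 2 + 5 + 5 + 7 = 37.

37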